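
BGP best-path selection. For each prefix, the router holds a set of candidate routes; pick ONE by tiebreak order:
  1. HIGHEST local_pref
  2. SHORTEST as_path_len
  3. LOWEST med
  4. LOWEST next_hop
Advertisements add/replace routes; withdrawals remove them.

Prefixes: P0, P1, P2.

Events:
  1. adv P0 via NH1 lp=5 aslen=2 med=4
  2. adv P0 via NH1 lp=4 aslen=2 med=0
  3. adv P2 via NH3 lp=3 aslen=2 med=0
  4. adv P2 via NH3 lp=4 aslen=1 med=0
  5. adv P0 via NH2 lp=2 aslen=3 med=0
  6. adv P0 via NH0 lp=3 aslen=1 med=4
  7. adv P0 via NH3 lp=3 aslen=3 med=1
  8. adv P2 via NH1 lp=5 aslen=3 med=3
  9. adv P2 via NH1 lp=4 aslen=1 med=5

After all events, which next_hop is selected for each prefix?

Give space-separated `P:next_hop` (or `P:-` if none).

Op 1: best P0=NH1 P1=- P2=-
Op 2: best P0=NH1 P1=- P2=-
Op 3: best P0=NH1 P1=- P2=NH3
Op 4: best P0=NH1 P1=- P2=NH3
Op 5: best P0=NH1 P1=- P2=NH3
Op 6: best P0=NH1 P1=- P2=NH3
Op 7: best P0=NH1 P1=- P2=NH3
Op 8: best P0=NH1 P1=- P2=NH1
Op 9: best P0=NH1 P1=- P2=NH3

Answer: P0:NH1 P1:- P2:NH3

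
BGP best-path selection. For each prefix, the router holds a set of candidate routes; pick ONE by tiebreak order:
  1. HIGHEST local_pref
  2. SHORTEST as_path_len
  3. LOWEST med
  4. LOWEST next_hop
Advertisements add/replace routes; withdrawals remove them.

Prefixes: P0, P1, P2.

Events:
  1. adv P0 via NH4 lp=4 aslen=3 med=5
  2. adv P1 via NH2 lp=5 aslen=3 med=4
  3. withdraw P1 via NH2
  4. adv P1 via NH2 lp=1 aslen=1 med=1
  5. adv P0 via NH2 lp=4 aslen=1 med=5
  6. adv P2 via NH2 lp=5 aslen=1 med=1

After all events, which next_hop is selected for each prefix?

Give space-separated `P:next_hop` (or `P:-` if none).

Answer: P0:NH2 P1:NH2 P2:NH2

Derivation:
Op 1: best P0=NH4 P1=- P2=-
Op 2: best P0=NH4 P1=NH2 P2=-
Op 3: best P0=NH4 P1=- P2=-
Op 4: best P0=NH4 P1=NH2 P2=-
Op 5: best P0=NH2 P1=NH2 P2=-
Op 6: best P0=NH2 P1=NH2 P2=NH2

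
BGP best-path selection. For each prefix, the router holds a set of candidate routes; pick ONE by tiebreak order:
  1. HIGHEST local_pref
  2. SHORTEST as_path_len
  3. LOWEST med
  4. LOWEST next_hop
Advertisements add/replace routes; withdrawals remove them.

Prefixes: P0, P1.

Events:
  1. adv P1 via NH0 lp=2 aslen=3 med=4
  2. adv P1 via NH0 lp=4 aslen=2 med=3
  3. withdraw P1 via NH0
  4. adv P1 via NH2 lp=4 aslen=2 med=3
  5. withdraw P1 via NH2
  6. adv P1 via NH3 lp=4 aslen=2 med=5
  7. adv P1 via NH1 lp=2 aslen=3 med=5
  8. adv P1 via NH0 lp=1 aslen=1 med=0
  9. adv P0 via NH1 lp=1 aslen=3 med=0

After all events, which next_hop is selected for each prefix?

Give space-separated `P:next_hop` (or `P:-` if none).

Answer: P0:NH1 P1:NH3

Derivation:
Op 1: best P0=- P1=NH0
Op 2: best P0=- P1=NH0
Op 3: best P0=- P1=-
Op 4: best P0=- P1=NH2
Op 5: best P0=- P1=-
Op 6: best P0=- P1=NH3
Op 7: best P0=- P1=NH3
Op 8: best P0=- P1=NH3
Op 9: best P0=NH1 P1=NH3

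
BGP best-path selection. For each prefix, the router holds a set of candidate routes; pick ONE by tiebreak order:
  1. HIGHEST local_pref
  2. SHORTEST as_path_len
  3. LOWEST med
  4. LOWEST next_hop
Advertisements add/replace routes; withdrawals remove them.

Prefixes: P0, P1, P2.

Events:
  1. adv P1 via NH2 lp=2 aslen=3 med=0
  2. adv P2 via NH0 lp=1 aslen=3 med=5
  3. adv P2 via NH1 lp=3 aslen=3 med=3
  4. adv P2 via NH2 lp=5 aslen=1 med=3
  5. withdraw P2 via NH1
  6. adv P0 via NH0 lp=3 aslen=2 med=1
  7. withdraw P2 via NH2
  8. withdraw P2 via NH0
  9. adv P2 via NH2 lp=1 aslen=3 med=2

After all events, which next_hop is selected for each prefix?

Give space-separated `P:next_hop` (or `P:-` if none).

Answer: P0:NH0 P1:NH2 P2:NH2

Derivation:
Op 1: best P0=- P1=NH2 P2=-
Op 2: best P0=- P1=NH2 P2=NH0
Op 3: best P0=- P1=NH2 P2=NH1
Op 4: best P0=- P1=NH2 P2=NH2
Op 5: best P0=- P1=NH2 P2=NH2
Op 6: best P0=NH0 P1=NH2 P2=NH2
Op 7: best P0=NH0 P1=NH2 P2=NH0
Op 8: best P0=NH0 P1=NH2 P2=-
Op 9: best P0=NH0 P1=NH2 P2=NH2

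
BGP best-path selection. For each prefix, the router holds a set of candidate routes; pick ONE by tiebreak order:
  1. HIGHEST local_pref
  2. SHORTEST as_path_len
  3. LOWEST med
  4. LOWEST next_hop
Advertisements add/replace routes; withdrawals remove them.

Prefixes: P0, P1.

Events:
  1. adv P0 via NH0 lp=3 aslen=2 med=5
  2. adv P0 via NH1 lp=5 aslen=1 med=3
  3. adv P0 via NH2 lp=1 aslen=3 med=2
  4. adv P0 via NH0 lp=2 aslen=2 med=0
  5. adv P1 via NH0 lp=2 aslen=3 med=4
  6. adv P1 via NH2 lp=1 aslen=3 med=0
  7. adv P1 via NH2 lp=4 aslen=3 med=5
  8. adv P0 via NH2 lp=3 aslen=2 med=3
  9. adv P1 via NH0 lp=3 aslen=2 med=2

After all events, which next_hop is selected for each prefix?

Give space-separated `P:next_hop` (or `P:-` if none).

Answer: P0:NH1 P1:NH2

Derivation:
Op 1: best P0=NH0 P1=-
Op 2: best P0=NH1 P1=-
Op 3: best P0=NH1 P1=-
Op 4: best P0=NH1 P1=-
Op 5: best P0=NH1 P1=NH0
Op 6: best P0=NH1 P1=NH0
Op 7: best P0=NH1 P1=NH2
Op 8: best P0=NH1 P1=NH2
Op 9: best P0=NH1 P1=NH2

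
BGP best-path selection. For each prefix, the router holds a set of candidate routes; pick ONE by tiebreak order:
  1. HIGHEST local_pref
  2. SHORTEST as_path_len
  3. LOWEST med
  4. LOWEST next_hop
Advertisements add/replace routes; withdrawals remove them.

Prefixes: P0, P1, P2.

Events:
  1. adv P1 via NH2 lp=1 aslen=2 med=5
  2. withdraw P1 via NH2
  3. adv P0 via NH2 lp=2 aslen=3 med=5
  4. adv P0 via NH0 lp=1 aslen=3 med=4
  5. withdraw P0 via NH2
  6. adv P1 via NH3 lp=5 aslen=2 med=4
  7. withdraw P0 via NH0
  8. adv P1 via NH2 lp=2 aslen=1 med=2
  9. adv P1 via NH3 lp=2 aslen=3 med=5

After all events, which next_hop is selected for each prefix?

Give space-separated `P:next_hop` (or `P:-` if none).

Op 1: best P0=- P1=NH2 P2=-
Op 2: best P0=- P1=- P2=-
Op 3: best P0=NH2 P1=- P2=-
Op 4: best P0=NH2 P1=- P2=-
Op 5: best P0=NH0 P1=- P2=-
Op 6: best P0=NH0 P1=NH3 P2=-
Op 7: best P0=- P1=NH3 P2=-
Op 8: best P0=- P1=NH3 P2=-
Op 9: best P0=- P1=NH2 P2=-

Answer: P0:- P1:NH2 P2:-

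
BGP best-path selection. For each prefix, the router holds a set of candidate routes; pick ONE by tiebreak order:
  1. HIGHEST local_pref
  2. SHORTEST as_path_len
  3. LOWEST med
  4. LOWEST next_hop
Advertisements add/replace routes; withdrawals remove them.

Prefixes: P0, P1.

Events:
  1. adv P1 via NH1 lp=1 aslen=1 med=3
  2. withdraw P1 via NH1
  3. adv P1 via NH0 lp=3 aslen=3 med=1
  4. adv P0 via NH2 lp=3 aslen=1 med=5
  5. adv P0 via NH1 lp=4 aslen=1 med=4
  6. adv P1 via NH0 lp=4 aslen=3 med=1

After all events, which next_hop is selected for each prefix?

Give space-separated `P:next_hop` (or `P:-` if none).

Answer: P0:NH1 P1:NH0

Derivation:
Op 1: best P0=- P1=NH1
Op 2: best P0=- P1=-
Op 3: best P0=- P1=NH0
Op 4: best P0=NH2 P1=NH0
Op 5: best P0=NH1 P1=NH0
Op 6: best P0=NH1 P1=NH0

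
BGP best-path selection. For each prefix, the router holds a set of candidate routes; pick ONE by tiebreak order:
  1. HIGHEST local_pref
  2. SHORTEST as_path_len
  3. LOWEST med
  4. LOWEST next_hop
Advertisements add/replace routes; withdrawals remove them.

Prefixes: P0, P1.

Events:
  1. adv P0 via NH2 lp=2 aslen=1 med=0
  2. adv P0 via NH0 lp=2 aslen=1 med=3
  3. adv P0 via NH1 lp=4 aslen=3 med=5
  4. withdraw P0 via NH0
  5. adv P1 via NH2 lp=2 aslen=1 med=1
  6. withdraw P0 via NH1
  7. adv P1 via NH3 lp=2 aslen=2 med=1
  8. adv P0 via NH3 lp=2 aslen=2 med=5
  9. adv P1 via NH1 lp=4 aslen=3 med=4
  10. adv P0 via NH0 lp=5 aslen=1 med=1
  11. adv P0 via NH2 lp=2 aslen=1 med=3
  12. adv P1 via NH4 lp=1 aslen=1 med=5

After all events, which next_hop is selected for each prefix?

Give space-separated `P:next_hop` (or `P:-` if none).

Answer: P0:NH0 P1:NH1

Derivation:
Op 1: best P0=NH2 P1=-
Op 2: best P0=NH2 P1=-
Op 3: best P0=NH1 P1=-
Op 4: best P0=NH1 P1=-
Op 5: best P0=NH1 P1=NH2
Op 6: best P0=NH2 P1=NH2
Op 7: best P0=NH2 P1=NH2
Op 8: best P0=NH2 P1=NH2
Op 9: best P0=NH2 P1=NH1
Op 10: best P0=NH0 P1=NH1
Op 11: best P0=NH0 P1=NH1
Op 12: best P0=NH0 P1=NH1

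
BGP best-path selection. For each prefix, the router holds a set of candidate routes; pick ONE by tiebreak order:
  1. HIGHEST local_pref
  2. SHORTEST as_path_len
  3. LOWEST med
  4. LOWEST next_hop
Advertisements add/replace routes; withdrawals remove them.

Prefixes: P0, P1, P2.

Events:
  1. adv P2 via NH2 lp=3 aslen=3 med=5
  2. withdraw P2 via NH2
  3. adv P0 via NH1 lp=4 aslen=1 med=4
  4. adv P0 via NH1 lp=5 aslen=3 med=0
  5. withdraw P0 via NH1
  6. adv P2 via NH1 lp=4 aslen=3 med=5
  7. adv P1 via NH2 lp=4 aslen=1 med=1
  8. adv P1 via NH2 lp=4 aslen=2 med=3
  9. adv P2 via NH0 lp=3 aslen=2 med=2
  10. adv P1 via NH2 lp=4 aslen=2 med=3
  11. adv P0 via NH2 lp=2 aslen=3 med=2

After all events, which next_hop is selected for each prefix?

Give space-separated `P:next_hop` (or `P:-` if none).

Answer: P0:NH2 P1:NH2 P2:NH1

Derivation:
Op 1: best P0=- P1=- P2=NH2
Op 2: best P0=- P1=- P2=-
Op 3: best P0=NH1 P1=- P2=-
Op 4: best P0=NH1 P1=- P2=-
Op 5: best P0=- P1=- P2=-
Op 6: best P0=- P1=- P2=NH1
Op 7: best P0=- P1=NH2 P2=NH1
Op 8: best P0=- P1=NH2 P2=NH1
Op 9: best P0=- P1=NH2 P2=NH1
Op 10: best P0=- P1=NH2 P2=NH1
Op 11: best P0=NH2 P1=NH2 P2=NH1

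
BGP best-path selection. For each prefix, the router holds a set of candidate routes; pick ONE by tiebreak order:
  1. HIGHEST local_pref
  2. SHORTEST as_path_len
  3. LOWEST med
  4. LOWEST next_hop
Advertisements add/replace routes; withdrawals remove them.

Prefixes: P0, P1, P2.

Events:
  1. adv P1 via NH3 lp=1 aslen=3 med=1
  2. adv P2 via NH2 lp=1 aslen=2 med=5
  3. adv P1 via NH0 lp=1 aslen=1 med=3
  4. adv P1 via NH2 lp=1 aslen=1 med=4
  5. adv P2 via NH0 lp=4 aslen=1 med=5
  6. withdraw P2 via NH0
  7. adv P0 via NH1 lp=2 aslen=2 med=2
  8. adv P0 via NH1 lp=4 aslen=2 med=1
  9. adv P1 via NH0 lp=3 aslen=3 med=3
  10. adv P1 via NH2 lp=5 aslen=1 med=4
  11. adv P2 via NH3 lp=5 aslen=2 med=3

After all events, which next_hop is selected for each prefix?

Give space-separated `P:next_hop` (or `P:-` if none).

Op 1: best P0=- P1=NH3 P2=-
Op 2: best P0=- P1=NH3 P2=NH2
Op 3: best P0=- P1=NH0 P2=NH2
Op 4: best P0=- P1=NH0 P2=NH2
Op 5: best P0=- P1=NH0 P2=NH0
Op 6: best P0=- P1=NH0 P2=NH2
Op 7: best P0=NH1 P1=NH0 P2=NH2
Op 8: best P0=NH1 P1=NH0 P2=NH2
Op 9: best P0=NH1 P1=NH0 P2=NH2
Op 10: best P0=NH1 P1=NH2 P2=NH2
Op 11: best P0=NH1 P1=NH2 P2=NH3

Answer: P0:NH1 P1:NH2 P2:NH3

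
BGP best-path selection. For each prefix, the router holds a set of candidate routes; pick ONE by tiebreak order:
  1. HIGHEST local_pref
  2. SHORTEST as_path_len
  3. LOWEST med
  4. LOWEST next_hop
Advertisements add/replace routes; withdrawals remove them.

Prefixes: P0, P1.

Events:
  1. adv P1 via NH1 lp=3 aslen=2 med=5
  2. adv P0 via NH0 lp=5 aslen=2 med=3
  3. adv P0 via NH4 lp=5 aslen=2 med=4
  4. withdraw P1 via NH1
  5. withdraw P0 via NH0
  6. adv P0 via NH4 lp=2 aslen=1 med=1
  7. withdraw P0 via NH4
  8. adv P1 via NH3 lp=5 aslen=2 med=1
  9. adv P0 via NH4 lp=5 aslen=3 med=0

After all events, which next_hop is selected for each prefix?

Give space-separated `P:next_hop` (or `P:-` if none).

Answer: P0:NH4 P1:NH3

Derivation:
Op 1: best P0=- P1=NH1
Op 2: best P0=NH0 P1=NH1
Op 3: best P0=NH0 P1=NH1
Op 4: best P0=NH0 P1=-
Op 5: best P0=NH4 P1=-
Op 6: best P0=NH4 P1=-
Op 7: best P0=- P1=-
Op 8: best P0=- P1=NH3
Op 9: best P0=NH4 P1=NH3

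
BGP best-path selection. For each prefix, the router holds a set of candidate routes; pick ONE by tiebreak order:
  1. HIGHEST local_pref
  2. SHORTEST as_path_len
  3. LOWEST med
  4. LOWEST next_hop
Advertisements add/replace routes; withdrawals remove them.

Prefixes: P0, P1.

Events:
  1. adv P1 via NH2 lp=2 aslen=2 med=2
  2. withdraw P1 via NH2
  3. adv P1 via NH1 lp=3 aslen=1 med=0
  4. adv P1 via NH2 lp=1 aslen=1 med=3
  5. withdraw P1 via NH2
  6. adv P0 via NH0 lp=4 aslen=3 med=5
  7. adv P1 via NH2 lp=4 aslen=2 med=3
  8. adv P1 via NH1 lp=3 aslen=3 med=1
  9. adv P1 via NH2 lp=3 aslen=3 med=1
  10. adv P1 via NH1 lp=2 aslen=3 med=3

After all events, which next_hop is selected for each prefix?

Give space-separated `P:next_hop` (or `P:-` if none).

Op 1: best P0=- P1=NH2
Op 2: best P0=- P1=-
Op 3: best P0=- P1=NH1
Op 4: best P0=- P1=NH1
Op 5: best P0=- P1=NH1
Op 6: best P0=NH0 P1=NH1
Op 7: best P0=NH0 P1=NH2
Op 8: best P0=NH0 P1=NH2
Op 9: best P0=NH0 P1=NH1
Op 10: best P0=NH0 P1=NH2

Answer: P0:NH0 P1:NH2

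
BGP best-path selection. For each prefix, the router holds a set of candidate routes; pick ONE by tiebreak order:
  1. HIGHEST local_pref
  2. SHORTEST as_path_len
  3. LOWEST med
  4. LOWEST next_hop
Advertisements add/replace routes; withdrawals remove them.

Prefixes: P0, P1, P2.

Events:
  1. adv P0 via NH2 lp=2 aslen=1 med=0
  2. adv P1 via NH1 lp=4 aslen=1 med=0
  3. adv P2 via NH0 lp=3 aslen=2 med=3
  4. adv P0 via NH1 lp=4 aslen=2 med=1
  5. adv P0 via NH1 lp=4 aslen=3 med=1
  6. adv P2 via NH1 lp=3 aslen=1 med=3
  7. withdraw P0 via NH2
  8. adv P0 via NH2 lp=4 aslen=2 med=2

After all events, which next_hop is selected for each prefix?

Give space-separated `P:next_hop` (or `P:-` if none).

Op 1: best P0=NH2 P1=- P2=-
Op 2: best P0=NH2 P1=NH1 P2=-
Op 3: best P0=NH2 P1=NH1 P2=NH0
Op 4: best P0=NH1 P1=NH1 P2=NH0
Op 5: best P0=NH1 P1=NH1 P2=NH0
Op 6: best P0=NH1 P1=NH1 P2=NH1
Op 7: best P0=NH1 P1=NH1 P2=NH1
Op 8: best P0=NH2 P1=NH1 P2=NH1

Answer: P0:NH2 P1:NH1 P2:NH1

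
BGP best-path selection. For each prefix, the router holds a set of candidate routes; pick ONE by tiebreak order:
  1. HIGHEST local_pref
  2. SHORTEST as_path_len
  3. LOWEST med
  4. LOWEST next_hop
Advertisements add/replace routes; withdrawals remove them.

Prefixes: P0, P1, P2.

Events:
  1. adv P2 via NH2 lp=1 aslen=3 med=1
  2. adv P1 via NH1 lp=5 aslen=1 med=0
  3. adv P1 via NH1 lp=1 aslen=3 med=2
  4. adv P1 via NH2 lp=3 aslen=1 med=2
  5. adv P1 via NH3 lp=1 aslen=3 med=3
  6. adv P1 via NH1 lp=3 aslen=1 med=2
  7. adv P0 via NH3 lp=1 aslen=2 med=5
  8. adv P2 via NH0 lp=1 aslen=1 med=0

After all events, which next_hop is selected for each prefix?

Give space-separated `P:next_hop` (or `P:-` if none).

Op 1: best P0=- P1=- P2=NH2
Op 2: best P0=- P1=NH1 P2=NH2
Op 3: best P0=- P1=NH1 P2=NH2
Op 4: best P0=- P1=NH2 P2=NH2
Op 5: best P0=- P1=NH2 P2=NH2
Op 6: best P0=- P1=NH1 P2=NH2
Op 7: best P0=NH3 P1=NH1 P2=NH2
Op 8: best P0=NH3 P1=NH1 P2=NH0

Answer: P0:NH3 P1:NH1 P2:NH0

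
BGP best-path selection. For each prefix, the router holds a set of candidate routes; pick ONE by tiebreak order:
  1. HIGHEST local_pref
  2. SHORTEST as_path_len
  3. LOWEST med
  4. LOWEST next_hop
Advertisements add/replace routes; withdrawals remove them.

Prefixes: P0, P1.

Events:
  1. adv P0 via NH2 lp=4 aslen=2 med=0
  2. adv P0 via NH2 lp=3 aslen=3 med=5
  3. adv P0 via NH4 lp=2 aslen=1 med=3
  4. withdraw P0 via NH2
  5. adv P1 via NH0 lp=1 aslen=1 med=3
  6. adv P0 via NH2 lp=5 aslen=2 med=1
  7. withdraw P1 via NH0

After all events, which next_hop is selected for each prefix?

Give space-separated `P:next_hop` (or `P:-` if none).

Answer: P0:NH2 P1:-

Derivation:
Op 1: best P0=NH2 P1=-
Op 2: best P0=NH2 P1=-
Op 3: best P0=NH2 P1=-
Op 4: best P0=NH4 P1=-
Op 5: best P0=NH4 P1=NH0
Op 6: best P0=NH2 P1=NH0
Op 7: best P0=NH2 P1=-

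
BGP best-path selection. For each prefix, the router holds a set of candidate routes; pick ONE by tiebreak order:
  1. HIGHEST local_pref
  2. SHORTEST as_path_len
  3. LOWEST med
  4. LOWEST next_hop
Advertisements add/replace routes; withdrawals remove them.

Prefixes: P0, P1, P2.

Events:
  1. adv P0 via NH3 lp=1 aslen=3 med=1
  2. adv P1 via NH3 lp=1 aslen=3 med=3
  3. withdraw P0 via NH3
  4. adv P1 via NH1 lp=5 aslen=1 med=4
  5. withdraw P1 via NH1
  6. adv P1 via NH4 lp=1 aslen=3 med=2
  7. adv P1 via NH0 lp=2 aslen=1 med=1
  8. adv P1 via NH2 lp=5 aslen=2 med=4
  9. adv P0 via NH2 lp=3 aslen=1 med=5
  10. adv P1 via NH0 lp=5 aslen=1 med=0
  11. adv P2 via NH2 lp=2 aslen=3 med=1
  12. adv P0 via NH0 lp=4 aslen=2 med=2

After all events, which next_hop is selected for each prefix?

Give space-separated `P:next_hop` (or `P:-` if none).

Answer: P0:NH0 P1:NH0 P2:NH2

Derivation:
Op 1: best P0=NH3 P1=- P2=-
Op 2: best P0=NH3 P1=NH3 P2=-
Op 3: best P0=- P1=NH3 P2=-
Op 4: best P0=- P1=NH1 P2=-
Op 5: best P0=- P1=NH3 P2=-
Op 6: best P0=- P1=NH4 P2=-
Op 7: best P0=- P1=NH0 P2=-
Op 8: best P0=- P1=NH2 P2=-
Op 9: best P0=NH2 P1=NH2 P2=-
Op 10: best P0=NH2 P1=NH0 P2=-
Op 11: best P0=NH2 P1=NH0 P2=NH2
Op 12: best P0=NH0 P1=NH0 P2=NH2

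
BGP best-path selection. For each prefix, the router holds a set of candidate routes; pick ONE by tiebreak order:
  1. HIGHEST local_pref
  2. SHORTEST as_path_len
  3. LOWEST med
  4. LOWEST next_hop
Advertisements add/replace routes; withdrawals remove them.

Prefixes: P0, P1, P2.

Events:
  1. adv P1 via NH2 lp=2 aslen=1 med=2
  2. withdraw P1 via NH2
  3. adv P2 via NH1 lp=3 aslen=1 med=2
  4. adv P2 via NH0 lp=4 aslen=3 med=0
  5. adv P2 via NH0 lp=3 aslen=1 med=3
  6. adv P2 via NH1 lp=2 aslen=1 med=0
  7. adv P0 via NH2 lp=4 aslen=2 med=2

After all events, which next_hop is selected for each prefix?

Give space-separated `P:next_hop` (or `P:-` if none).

Op 1: best P0=- P1=NH2 P2=-
Op 2: best P0=- P1=- P2=-
Op 3: best P0=- P1=- P2=NH1
Op 4: best P0=- P1=- P2=NH0
Op 5: best P0=- P1=- P2=NH1
Op 6: best P0=- P1=- P2=NH0
Op 7: best P0=NH2 P1=- P2=NH0

Answer: P0:NH2 P1:- P2:NH0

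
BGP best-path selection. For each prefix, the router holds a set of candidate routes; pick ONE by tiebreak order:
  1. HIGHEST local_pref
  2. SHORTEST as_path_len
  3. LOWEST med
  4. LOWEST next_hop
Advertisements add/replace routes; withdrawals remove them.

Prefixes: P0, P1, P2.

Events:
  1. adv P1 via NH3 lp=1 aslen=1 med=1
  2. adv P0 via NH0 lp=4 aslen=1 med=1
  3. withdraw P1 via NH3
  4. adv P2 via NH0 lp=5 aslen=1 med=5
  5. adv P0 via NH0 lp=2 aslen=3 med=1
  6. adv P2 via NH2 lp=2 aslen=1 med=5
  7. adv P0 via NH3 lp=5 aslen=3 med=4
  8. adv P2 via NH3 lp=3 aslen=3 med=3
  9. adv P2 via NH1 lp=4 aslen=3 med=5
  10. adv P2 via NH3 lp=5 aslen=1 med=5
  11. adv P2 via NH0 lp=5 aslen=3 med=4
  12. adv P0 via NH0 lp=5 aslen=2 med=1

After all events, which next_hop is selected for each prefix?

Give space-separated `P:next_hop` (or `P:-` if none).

Op 1: best P0=- P1=NH3 P2=-
Op 2: best P0=NH0 P1=NH3 P2=-
Op 3: best P0=NH0 P1=- P2=-
Op 4: best P0=NH0 P1=- P2=NH0
Op 5: best P0=NH0 P1=- P2=NH0
Op 6: best P0=NH0 P1=- P2=NH0
Op 7: best P0=NH3 P1=- P2=NH0
Op 8: best P0=NH3 P1=- P2=NH0
Op 9: best P0=NH3 P1=- P2=NH0
Op 10: best P0=NH3 P1=- P2=NH0
Op 11: best P0=NH3 P1=- P2=NH3
Op 12: best P0=NH0 P1=- P2=NH3

Answer: P0:NH0 P1:- P2:NH3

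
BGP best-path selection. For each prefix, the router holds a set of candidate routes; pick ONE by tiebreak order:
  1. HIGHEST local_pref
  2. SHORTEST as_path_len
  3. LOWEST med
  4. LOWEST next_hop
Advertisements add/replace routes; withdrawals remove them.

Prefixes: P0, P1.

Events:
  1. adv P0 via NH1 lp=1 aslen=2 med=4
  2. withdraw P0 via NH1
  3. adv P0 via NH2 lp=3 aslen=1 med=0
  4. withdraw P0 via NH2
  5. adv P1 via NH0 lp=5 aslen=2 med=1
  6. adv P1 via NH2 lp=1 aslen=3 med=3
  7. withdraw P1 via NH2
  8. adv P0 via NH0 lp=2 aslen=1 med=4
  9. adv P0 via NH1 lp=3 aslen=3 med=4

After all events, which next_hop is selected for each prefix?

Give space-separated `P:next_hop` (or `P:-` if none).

Answer: P0:NH1 P1:NH0

Derivation:
Op 1: best P0=NH1 P1=-
Op 2: best P0=- P1=-
Op 3: best P0=NH2 P1=-
Op 4: best P0=- P1=-
Op 5: best P0=- P1=NH0
Op 6: best P0=- P1=NH0
Op 7: best P0=- P1=NH0
Op 8: best P0=NH0 P1=NH0
Op 9: best P0=NH1 P1=NH0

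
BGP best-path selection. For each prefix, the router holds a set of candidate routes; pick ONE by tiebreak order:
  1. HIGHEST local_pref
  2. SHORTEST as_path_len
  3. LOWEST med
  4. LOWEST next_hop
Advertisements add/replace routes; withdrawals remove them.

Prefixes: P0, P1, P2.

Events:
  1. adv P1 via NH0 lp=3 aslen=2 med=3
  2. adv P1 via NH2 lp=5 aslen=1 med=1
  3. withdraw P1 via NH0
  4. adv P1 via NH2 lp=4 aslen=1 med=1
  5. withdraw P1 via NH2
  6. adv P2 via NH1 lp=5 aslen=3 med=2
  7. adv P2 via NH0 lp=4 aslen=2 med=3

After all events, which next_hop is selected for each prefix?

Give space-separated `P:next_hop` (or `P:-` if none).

Answer: P0:- P1:- P2:NH1

Derivation:
Op 1: best P0=- P1=NH0 P2=-
Op 2: best P0=- P1=NH2 P2=-
Op 3: best P0=- P1=NH2 P2=-
Op 4: best P0=- P1=NH2 P2=-
Op 5: best P0=- P1=- P2=-
Op 6: best P0=- P1=- P2=NH1
Op 7: best P0=- P1=- P2=NH1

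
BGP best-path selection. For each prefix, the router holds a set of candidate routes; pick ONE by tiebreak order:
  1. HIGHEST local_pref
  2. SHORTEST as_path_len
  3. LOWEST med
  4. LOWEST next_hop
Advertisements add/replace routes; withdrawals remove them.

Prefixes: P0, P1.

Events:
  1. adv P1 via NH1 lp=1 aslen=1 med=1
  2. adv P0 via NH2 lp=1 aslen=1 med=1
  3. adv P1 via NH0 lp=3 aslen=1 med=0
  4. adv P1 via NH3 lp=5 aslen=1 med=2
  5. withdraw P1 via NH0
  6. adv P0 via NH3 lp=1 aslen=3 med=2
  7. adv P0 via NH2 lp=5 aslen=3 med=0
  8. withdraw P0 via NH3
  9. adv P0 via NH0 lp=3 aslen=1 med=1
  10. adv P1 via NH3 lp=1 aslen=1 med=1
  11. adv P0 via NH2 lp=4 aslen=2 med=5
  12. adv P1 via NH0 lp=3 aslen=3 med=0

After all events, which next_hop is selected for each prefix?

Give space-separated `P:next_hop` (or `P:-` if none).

Op 1: best P0=- P1=NH1
Op 2: best P0=NH2 P1=NH1
Op 3: best P0=NH2 P1=NH0
Op 4: best P0=NH2 P1=NH3
Op 5: best P0=NH2 P1=NH3
Op 6: best P0=NH2 P1=NH3
Op 7: best P0=NH2 P1=NH3
Op 8: best P0=NH2 P1=NH3
Op 9: best P0=NH2 P1=NH3
Op 10: best P0=NH2 P1=NH1
Op 11: best P0=NH2 P1=NH1
Op 12: best P0=NH2 P1=NH0

Answer: P0:NH2 P1:NH0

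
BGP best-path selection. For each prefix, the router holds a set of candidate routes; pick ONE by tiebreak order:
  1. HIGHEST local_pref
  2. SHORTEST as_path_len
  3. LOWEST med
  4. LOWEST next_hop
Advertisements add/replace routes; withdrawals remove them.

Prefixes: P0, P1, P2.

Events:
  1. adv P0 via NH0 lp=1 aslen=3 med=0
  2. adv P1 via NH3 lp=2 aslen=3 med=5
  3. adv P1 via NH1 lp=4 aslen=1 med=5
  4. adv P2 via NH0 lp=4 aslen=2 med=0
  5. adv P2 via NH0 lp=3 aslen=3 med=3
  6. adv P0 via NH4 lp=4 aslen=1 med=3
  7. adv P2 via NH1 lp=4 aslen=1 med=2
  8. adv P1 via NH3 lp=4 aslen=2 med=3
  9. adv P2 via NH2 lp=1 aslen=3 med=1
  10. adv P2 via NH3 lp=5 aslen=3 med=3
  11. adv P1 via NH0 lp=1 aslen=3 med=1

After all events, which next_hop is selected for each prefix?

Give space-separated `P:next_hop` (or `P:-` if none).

Answer: P0:NH4 P1:NH1 P2:NH3

Derivation:
Op 1: best P0=NH0 P1=- P2=-
Op 2: best P0=NH0 P1=NH3 P2=-
Op 3: best P0=NH0 P1=NH1 P2=-
Op 4: best P0=NH0 P1=NH1 P2=NH0
Op 5: best P0=NH0 P1=NH1 P2=NH0
Op 6: best P0=NH4 P1=NH1 P2=NH0
Op 7: best P0=NH4 P1=NH1 P2=NH1
Op 8: best P0=NH4 P1=NH1 P2=NH1
Op 9: best P0=NH4 P1=NH1 P2=NH1
Op 10: best P0=NH4 P1=NH1 P2=NH3
Op 11: best P0=NH4 P1=NH1 P2=NH3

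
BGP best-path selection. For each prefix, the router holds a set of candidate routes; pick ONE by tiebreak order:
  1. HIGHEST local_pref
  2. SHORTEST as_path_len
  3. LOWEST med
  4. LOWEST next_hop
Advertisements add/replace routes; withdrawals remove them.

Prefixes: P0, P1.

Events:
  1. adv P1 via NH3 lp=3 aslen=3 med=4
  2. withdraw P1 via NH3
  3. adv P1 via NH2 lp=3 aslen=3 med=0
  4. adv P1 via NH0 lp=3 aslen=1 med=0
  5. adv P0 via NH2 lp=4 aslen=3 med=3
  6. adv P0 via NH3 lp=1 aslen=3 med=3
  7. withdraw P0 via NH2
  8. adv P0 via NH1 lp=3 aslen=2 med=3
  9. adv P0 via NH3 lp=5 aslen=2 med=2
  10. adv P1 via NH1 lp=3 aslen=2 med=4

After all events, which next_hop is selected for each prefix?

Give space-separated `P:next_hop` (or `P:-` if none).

Op 1: best P0=- P1=NH3
Op 2: best P0=- P1=-
Op 3: best P0=- P1=NH2
Op 4: best P0=- P1=NH0
Op 5: best P0=NH2 P1=NH0
Op 6: best P0=NH2 P1=NH0
Op 7: best P0=NH3 P1=NH0
Op 8: best P0=NH1 P1=NH0
Op 9: best P0=NH3 P1=NH0
Op 10: best P0=NH3 P1=NH0

Answer: P0:NH3 P1:NH0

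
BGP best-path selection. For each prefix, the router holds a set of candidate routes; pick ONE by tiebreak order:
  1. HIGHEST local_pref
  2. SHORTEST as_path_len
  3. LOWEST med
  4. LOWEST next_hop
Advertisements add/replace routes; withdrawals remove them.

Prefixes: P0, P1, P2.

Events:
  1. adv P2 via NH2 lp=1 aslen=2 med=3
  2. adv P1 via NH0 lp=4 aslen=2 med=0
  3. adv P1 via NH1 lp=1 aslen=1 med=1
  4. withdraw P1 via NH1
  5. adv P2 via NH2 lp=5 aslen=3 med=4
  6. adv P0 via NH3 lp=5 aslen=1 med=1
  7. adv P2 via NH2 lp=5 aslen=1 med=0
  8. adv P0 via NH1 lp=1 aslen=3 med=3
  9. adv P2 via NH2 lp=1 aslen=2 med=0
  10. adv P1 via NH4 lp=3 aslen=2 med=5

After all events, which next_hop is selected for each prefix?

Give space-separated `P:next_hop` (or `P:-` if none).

Op 1: best P0=- P1=- P2=NH2
Op 2: best P0=- P1=NH0 P2=NH2
Op 3: best P0=- P1=NH0 P2=NH2
Op 4: best P0=- P1=NH0 P2=NH2
Op 5: best P0=- P1=NH0 P2=NH2
Op 6: best P0=NH3 P1=NH0 P2=NH2
Op 7: best P0=NH3 P1=NH0 P2=NH2
Op 8: best P0=NH3 P1=NH0 P2=NH2
Op 9: best P0=NH3 P1=NH0 P2=NH2
Op 10: best P0=NH3 P1=NH0 P2=NH2

Answer: P0:NH3 P1:NH0 P2:NH2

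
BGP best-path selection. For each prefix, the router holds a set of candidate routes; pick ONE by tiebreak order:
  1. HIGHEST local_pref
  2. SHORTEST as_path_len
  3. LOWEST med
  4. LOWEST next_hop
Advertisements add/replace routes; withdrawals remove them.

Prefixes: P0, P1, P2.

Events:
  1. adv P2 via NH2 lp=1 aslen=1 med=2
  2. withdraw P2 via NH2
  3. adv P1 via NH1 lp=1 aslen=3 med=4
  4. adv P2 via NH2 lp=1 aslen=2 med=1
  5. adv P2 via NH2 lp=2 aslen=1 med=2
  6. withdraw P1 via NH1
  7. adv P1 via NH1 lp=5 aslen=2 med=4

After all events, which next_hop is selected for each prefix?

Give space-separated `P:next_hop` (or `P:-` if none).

Op 1: best P0=- P1=- P2=NH2
Op 2: best P0=- P1=- P2=-
Op 3: best P0=- P1=NH1 P2=-
Op 4: best P0=- P1=NH1 P2=NH2
Op 5: best P0=- P1=NH1 P2=NH2
Op 6: best P0=- P1=- P2=NH2
Op 7: best P0=- P1=NH1 P2=NH2

Answer: P0:- P1:NH1 P2:NH2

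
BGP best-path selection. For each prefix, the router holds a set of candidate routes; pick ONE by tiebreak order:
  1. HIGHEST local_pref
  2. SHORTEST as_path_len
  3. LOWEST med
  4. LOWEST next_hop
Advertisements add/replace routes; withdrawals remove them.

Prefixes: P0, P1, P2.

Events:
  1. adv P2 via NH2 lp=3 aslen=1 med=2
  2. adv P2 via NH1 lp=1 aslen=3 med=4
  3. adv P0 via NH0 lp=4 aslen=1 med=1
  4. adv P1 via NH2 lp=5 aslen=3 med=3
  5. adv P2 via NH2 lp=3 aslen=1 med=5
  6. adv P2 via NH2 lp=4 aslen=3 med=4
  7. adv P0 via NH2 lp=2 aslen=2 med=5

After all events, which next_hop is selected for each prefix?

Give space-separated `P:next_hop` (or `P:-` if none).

Answer: P0:NH0 P1:NH2 P2:NH2

Derivation:
Op 1: best P0=- P1=- P2=NH2
Op 2: best P0=- P1=- P2=NH2
Op 3: best P0=NH0 P1=- P2=NH2
Op 4: best P0=NH0 P1=NH2 P2=NH2
Op 5: best P0=NH0 P1=NH2 P2=NH2
Op 6: best P0=NH0 P1=NH2 P2=NH2
Op 7: best P0=NH0 P1=NH2 P2=NH2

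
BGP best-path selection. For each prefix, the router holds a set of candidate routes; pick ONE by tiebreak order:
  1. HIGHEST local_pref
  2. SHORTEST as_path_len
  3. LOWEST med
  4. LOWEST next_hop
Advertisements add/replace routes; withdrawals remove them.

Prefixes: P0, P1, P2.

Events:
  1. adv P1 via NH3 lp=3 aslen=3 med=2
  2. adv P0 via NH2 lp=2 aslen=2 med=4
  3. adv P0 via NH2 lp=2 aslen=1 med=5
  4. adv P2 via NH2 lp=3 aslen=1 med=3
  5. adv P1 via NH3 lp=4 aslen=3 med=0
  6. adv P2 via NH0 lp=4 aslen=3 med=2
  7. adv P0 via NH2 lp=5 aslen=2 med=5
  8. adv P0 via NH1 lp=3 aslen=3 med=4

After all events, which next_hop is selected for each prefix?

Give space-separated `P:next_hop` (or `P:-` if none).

Op 1: best P0=- P1=NH3 P2=-
Op 2: best P0=NH2 P1=NH3 P2=-
Op 3: best P0=NH2 P1=NH3 P2=-
Op 4: best P0=NH2 P1=NH3 P2=NH2
Op 5: best P0=NH2 P1=NH3 P2=NH2
Op 6: best P0=NH2 P1=NH3 P2=NH0
Op 7: best P0=NH2 P1=NH3 P2=NH0
Op 8: best P0=NH2 P1=NH3 P2=NH0

Answer: P0:NH2 P1:NH3 P2:NH0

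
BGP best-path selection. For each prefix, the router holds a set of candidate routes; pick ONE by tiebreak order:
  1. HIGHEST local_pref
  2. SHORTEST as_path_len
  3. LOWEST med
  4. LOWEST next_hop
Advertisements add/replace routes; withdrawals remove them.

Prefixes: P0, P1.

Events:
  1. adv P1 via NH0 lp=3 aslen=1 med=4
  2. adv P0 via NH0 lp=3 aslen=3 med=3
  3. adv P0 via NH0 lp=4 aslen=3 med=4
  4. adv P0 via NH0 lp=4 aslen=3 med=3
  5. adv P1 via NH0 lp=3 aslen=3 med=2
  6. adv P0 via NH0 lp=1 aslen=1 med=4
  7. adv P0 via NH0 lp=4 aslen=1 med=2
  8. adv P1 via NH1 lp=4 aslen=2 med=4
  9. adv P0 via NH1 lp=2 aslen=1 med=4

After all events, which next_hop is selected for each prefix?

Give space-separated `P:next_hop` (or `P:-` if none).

Op 1: best P0=- P1=NH0
Op 2: best P0=NH0 P1=NH0
Op 3: best P0=NH0 P1=NH0
Op 4: best P0=NH0 P1=NH0
Op 5: best P0=NH0 P1=NH0
Op 6: best P0=NH0 P1=NH0
Op 7: best P0=NH0 P1=NH0
Op 8: best P0=NH0 P1=NH1
Op 9: best P0=NH0 P1=NH1

Answer: P0:NH0 P1:NH1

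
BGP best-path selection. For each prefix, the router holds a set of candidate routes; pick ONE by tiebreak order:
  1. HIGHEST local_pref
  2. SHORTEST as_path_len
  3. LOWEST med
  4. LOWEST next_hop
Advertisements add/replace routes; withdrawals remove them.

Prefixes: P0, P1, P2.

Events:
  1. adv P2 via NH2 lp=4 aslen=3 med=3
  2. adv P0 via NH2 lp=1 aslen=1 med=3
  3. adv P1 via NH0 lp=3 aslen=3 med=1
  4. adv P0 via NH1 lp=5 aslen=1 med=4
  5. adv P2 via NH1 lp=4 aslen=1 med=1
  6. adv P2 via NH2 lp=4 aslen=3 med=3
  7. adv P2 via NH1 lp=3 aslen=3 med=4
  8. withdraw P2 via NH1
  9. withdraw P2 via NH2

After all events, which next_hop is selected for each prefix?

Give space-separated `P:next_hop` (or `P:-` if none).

Op 1: best P0=- P1=- P2=NH2
Op 2: best P0=NH2 P1=- P2=NH2
Op 3: best P0=NH2 P1=NH0 P2=NH2
Op 4: best P0=NH1 P1=NH0 P2=NH2
Op 5: best P0=NH1 P1=NH0 P2=NH1
Op 6: best P0=NH1 P1=NH0 P2=NH1
Op 7: best P0=NH1 P1=NH0 P2=NH2
Op 8: best P0=NH1 P1=NH0 P2=NH2
Op 9: best P0=NH1 P1=NH0 P2=-

Answer: P0:NH1 P1:NH0 P2:-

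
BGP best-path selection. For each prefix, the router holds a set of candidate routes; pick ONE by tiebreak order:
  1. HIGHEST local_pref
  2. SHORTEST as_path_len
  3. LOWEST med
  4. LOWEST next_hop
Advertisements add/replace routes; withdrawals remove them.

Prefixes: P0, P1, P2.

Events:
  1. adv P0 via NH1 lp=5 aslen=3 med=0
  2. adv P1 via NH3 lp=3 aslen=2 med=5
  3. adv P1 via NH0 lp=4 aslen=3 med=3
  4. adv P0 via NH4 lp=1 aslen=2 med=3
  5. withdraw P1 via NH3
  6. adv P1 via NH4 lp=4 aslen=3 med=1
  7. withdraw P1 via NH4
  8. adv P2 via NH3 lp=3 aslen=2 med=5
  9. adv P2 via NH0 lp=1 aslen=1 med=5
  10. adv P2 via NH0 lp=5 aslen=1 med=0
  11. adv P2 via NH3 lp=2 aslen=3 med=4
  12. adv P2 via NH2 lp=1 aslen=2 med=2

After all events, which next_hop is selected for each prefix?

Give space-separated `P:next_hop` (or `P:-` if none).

Op 1: best P0=NH1 P1=- P2=-
Op 2: best P0=NH1 P1=NH3 P2=-
Op 3: best P0=NH1 P1=NH0 P2=-
Op 4: best P0=NH1 P1=NH0 P2=-
Op 5: best P0=NH1 P1=NH0 P2=-
Op 6: best P0=NH1 P1=NH4 P2=-
Op 7: best P0=NH1 P1=NH0 P2=-
Op 8: best P0=NH1 P1=NH0 P2=NH3
Op 9: best P0=NH1 P1=NH0 P2=NH3
Op 10: best P0=NH1 P1=NH0 P2=NH0
Op 11: best P0=NH1 P1=NH0 P2=NH0
Op 12: best P0=NH1 P1=NH0 P2=NH0

Answer: P0:NH1 P1:NH0 P2:NH0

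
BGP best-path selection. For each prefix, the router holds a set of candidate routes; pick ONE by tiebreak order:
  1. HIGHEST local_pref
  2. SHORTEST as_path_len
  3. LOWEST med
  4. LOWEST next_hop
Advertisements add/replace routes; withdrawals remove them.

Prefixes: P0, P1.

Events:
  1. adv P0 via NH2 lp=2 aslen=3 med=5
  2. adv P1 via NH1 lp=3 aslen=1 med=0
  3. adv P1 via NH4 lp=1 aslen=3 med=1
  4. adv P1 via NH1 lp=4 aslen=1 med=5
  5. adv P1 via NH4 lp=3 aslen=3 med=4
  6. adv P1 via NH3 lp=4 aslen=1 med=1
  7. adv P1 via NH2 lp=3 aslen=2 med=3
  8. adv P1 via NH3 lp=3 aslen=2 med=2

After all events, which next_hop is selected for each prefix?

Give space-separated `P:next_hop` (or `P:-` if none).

Answer: P0:NH2 P1:NH1

Derivation:
Op 1: best P0=NH2 P1=-
Op 2: best P0=NH2 P1=NH1
Op 3: best P0=NH2 P1=NH1
Op 4: best P0=NH2 P1=NH1
Op 5: best P0=NH2 P1=NH1
Op 6: best P0=NH2 P1=NH3
Op 7: best P0=NH2 P1=NH3
Op 8: best P0=NH2 P1=NH1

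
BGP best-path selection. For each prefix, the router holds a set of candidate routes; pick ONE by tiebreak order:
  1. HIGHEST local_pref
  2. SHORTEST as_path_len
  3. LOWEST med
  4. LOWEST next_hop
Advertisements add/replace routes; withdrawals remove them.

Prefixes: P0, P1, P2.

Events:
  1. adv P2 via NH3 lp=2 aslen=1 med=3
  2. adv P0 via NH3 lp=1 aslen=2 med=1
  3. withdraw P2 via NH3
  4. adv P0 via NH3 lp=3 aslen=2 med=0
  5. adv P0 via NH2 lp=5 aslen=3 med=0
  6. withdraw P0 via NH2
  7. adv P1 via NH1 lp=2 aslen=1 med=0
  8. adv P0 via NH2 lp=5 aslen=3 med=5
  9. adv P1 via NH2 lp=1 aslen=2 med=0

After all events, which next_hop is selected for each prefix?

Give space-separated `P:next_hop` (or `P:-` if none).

Op 1: best P0=- P1=- P2=NH3
Op 2: best P0=NH3 P1=- P2=NH3
Op 3: best P0=NH3 P1=- P2=-
Op 4: best P0=NH3 P1=- P2=-
Op 5: best P0=NH2 P1=- P2=-
Op 6: best P0=NH3 P1=- P2=-
Op 7: best P0=NH3 P1=NH1 P2=-
Op 8: best P0=NH2 P1=NH1 P2=-
Op 9: best P0=NH2 P1=NH1 P2=-

Answer: P0:NH2 P1:NH1 P2:-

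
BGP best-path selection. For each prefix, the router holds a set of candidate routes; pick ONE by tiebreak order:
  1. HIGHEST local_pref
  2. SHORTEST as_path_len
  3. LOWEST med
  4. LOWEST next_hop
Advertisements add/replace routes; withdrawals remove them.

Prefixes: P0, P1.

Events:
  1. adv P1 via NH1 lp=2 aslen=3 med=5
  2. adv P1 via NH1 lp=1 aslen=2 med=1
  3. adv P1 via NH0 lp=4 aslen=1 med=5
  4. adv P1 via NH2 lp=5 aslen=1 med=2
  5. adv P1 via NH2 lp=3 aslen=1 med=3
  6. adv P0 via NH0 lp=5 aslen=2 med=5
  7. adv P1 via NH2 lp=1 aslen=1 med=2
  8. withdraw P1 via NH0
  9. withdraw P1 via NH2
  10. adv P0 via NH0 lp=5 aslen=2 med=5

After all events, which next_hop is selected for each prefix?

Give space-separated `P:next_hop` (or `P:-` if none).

Answer: P0:NH0 P1:NH1

Derivation:
Op 1: best P0=- P1=NH1
Op 2: best P0=- P1=NH1
Op 3: best P0=- P1=NH0
Op 4: best P0=- P1=NH2
Op 5: best P0=- P1=NH0
Op 6: best P0=NH0 P1=NH0
Op 7: best P0=NH0 P1=NH0
Op 8: best P0=NH0 P1=NH2
Op 9: best P0=NH0 P1=NH1
Op 10: best P0=NH0 P1=NH1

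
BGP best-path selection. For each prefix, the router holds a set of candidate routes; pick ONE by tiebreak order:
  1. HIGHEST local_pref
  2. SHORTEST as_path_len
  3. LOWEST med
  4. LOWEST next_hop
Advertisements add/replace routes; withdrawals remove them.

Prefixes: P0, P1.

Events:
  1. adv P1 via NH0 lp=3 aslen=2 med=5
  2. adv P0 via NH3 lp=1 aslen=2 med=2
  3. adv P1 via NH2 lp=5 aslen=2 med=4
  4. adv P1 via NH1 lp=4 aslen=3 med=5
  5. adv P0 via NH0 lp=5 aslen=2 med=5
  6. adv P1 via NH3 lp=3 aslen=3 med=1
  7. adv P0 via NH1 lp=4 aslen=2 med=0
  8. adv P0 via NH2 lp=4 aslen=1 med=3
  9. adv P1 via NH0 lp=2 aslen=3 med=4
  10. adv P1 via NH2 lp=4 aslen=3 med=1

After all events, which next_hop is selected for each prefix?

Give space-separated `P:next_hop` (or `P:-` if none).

Answer: P0:NH0 P1:NH2

Derivation:
Op 1: best P0=- P1=NH0
Op 2: best P0=NH3 P1=NH0
Op 3: best P0=NH3 P1=NH2
Op 4: best P0=NH3 P1=NH2
Op 5: best P0=NH0 P1=NH2
Op 6: best P0=NH0 P1=NH2
Op 7: best P0=NH0 P1=NH2
Op 8: best P0=NH0 P1=NH2
Op 9: best P0=NH0 P1=NH2
Op 10: best P0=NH0 P1=NH2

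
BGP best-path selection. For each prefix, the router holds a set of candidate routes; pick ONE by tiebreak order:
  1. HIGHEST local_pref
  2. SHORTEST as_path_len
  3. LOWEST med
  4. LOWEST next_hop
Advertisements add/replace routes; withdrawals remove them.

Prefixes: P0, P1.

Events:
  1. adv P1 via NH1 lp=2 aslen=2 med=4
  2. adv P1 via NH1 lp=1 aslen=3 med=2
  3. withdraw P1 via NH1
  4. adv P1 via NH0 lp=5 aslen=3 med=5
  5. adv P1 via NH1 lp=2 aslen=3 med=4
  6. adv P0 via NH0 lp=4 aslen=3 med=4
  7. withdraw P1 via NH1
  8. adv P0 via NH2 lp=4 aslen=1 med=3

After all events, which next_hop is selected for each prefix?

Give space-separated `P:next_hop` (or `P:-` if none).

Op 1: best P0=- P1=NH1
Op 2: best P0=- P1=NH1
Op 3: best P0=- P1=-
Op 4: best P0=- P1=NH0
Op 5: best P0=- P1=NH0
Op 6: best P0=NH0 P1=NH0
Op 7: best P0=NH0 P1=NH0
Op 8: best P0=NH2 P1=NH0

Answer: P0:NH2 P1:NH0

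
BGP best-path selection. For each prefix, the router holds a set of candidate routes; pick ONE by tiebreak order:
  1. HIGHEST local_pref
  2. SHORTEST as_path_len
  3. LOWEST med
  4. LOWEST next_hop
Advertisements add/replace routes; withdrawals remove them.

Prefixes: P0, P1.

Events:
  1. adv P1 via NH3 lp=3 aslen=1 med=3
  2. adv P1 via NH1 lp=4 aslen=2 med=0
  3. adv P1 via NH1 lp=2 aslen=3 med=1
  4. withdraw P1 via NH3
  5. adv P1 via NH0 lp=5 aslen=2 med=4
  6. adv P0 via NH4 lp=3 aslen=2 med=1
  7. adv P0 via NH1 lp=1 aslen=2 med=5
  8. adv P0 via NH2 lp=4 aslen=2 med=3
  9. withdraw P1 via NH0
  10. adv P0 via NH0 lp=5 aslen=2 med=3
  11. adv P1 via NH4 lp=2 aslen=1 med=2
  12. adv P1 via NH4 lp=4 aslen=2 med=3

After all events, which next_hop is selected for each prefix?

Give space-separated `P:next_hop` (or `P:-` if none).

Answer: P0:NH0 P1:NH4

Derivation:
Op 1: best P0=- P1=NH3
Op 2: best P0=- P1=NH1
Op 3: best P0=- P1=NH3
Op 4: best P0=- P1=NH1
Op 5: best P0=- P1=NH0
Op 6: best P0=NH4 P1=NH0
Op 7: best P0=NH4 P1=NH0
Op 8: best P0=NH2 P1=NH0
Op 9: best P0=NH2 P1=NH1
Op 10: best P0=NH0 P1=NH1
Op 11: best P0=NH0 P1=NH4
Op 12: best P0=NH0 P1=NH4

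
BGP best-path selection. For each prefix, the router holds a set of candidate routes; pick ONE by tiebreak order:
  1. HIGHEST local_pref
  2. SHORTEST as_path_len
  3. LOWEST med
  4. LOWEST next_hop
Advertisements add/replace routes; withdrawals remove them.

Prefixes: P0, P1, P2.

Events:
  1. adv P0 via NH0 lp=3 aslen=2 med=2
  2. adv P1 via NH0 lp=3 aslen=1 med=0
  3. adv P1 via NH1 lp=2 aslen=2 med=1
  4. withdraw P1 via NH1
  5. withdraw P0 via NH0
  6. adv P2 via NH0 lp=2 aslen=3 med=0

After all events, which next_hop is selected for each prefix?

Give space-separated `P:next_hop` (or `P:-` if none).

Op 1: best P0=NH0 P1=- P2=-
Op 2: best P0=NH0 P1=NH0 P2=-
Op 3: best P0=NH0 P1=NH0 P2=-
Op 4: best P0=NH0 P1=NH0 P2=-
Op 5: best P0=- P1=NH0 P2=-
Op 6: best P0=- P1=NH0 P2=NH0

Answer: P0:- P1:NH0 P2:NH0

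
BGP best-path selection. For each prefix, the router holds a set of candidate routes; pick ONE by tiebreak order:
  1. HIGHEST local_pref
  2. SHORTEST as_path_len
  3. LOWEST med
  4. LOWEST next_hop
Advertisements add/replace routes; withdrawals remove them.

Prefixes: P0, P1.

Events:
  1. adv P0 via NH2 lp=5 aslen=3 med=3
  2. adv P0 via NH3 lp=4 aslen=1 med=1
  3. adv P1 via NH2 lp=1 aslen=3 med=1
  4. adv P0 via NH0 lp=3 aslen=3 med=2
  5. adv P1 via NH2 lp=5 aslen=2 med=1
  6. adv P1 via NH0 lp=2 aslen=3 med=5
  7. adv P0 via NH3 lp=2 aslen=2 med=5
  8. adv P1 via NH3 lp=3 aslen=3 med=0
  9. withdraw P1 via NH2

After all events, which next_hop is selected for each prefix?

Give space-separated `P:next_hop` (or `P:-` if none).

Answer: P0:NH2 P1:NH3

Derivation:
Op 1: best P0=NH2 P1=-
Op 2: best P0=NH2 P1=-
Op 3: best P0=NH2 P1=NH2
Op 4: best P0=NH2 P1=NH2
Op 5: best P0=NH2 P1=NH2
Op 6: best P0=NH2 P1=NH2
Op 7: best P0=NH2 P1=NH2
Op 8: best P0=NH2 P1=NH2
Op 9: best P0=NH2 P1=NH3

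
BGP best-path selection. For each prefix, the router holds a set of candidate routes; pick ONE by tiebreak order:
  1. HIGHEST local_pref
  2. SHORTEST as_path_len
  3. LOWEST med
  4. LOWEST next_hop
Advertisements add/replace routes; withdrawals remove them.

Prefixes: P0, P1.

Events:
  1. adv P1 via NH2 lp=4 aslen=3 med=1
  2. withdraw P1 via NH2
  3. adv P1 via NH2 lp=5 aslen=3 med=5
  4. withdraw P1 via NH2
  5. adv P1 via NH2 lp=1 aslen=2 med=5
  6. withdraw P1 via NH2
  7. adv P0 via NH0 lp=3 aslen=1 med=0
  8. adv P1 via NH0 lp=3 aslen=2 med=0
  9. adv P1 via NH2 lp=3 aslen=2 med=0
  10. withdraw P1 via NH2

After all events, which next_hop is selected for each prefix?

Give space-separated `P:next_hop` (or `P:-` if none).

Op 1: best P0=- P1=NH2
Op 2: best P0=- P1=-
Op 3: best P0=- P1=NH2
Op 4: best P0=- P1=-
Op 5: best P0=- P1=NH2
Op 6: best P0=- P1=-
Op 7: best P0=NH0 P1=-
Op 8: best P0=NH0 P1=NH0
Op 9: best P0=NH0 P1=NH0
Op 10: best P0=NH0 P1=NH0

Answer: P0:NH0 P1:NH0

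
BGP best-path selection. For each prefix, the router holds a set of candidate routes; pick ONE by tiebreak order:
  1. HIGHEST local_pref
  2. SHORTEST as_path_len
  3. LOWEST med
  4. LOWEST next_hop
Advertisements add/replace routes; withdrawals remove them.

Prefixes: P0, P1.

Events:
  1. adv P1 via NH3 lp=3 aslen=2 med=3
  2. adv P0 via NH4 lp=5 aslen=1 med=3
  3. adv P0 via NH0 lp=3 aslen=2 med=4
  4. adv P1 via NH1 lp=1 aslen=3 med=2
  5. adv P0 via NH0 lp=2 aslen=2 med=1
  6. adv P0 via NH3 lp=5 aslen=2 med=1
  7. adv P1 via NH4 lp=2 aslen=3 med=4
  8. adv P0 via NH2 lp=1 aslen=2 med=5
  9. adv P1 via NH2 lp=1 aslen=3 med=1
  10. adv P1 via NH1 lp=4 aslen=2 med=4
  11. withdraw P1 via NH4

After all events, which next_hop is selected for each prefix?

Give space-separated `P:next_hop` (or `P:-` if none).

Answer: P0:NH4 P1:NH1

Derivation:
Op 1: best P0=- P1=NH3
Op 2: best P0=NH4 P1=NH3
Op 3: best P0=NH4 P1=NH3
Op 4: best P0=NH4 P1=NH3
Op 5: best P0=NH4 P1=NH3
Op 6: best P0=NH4 P1=NH3
Op 7: best P0=NH4 P1=NH3
Op 8: best P0=NH4 P1=NH3
Op 9: best P0=NH4 P1=NH3
Op 10: best P0=NH4 P1=NH1
Op 11: best P0=NH4 P1=NH1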